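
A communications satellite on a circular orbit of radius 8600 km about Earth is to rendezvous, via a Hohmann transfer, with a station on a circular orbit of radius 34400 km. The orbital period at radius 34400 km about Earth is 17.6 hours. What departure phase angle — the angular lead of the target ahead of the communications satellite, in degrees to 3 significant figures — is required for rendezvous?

φ = 91.1°

From Kepler's third law T² = 4π²r³/μ at r = 34400 km, T = 17.6 hours = 17.6 × 3600 s = 63360 s: μ = 4π²r³/T² = 4.00318×10^5 km³/s².
Semi-major axis of the transfer orbit: a_t = (8600 + 34400)/2 = 21500 km.
Transfer time t = π√(a_t³/μ) = 15653.3 s.
The target's mean motion on its circular orbit is ω₂ = √(μ/r₂³) = 9.91664×10^-5 rad/s.
Angle swept by the target during transfer: ω₂·t = 1.5523 rad = 88.94°.
The communications satellite traverses 180° on the transfer ellipse, so the target must lead by 180° − 88.94° = 91.1°.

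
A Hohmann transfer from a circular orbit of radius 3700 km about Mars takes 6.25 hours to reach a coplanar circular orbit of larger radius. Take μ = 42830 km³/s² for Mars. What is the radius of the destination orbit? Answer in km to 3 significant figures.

r₂ = 22300 km

Transfer time t = 6.25 hours = 22500 s, and t = π√(a_t³/μ).
So a_t = (μ t²/π²)^(1/3) = (42830 × (22500)² / π²)^(1/3) = 13000 km.
Since a_t = (r₁ + r₂)/2, r₂ = 2a_t − r₁ = 2×13000 − 3700 = 22300 km.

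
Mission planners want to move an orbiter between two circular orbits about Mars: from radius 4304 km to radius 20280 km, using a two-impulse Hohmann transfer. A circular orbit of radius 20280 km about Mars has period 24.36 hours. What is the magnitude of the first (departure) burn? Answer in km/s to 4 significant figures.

Δv₁ = 0.8972 km/s

From Kepler's third law T² = 4π²r³/μ at r = 20280 km, T = 24.36 hours = 24.36 × 3600 s = 87696 s: μ = 4π²r³/T² = 42815.8 km³/s².
Semi-major axis of the transfer orbit: a_t = (4304 + 20280)/2 = 12292 km.
Circular speed at r = 4304 km: v_c = √(μ/r) = 3.1540 km/s.
Transfer-orbit speed at the same r (vis-viva, a = a_t): v_t = √[μ(2/r − 1/a_t)] = 4.0512 km/s.
Δv₁ = |v_t − v_c| = |4.0512 − 3.1540| = 0.8972 km/s.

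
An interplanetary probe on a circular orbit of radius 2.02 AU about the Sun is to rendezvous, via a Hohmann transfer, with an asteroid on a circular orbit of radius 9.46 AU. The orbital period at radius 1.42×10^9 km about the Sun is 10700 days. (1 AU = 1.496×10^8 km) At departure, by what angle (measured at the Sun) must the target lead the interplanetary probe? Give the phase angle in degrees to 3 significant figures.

φ = 94.9°

From Kepler's third law T² = 4π²r³/μ at r = 1.42×10^9 km, T = 10700 days = 10700 × 86400 s = 9.2448×10^8 s: μ = 4π²r³/T² = 1.32260×10^11 km³/s².
In km: r₁ = 2.02 × 1.496×10^8 = 3.02192×10^8 km; r₂ = 9.46 × 1.496×10^8 = 1.415216×10^9 km.
The Hohmann ellipse has a_t = (r₁ + r₂)/2 = 8.58704×10^8 km.
Transfer time t = π√(a_t³/μ) = 2.174×10^8 s.
Target angular speed ω₂ = √(μ/r₂³) = 6.831×10^-9 rad/s.
Angle swept by the target during transfer: ω₂·t = 1.485 rad = 85.08°.
The interplanetary probe traverses 180° on the transfer ellipse, so the target must lead by 180° − 85.08° = 94.9°.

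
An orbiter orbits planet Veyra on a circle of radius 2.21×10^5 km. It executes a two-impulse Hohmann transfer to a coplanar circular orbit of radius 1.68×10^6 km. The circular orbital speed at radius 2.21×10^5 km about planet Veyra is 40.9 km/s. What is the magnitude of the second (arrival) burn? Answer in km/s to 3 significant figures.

Δv₂ = 7.68 km/s

From the circular-orbit relation v² = μ/r at r = 2.21×10^5 km: μ = v²r = (40.9)² × 2.21×10^5 = 3.69691×10^8 km³/s².
Semi-major axis of the transfer orbit: a_t = (2.210×10^5 + 1.680×10^6)/2 = 9.505×10^5 km.
Circular speed at r = 1.680×10^6 km: v_c = √(μ/r) = 14.834 km/s.
Transfer-orbit speed at the same r (vis-viva, a = a_t): v_t = √[μ(2/r − 1/a_t)] = 7.1529 km/s.
Δv₂ = |v_t − v_c| = |7.1529 − 14.834| = 7.681 km/s.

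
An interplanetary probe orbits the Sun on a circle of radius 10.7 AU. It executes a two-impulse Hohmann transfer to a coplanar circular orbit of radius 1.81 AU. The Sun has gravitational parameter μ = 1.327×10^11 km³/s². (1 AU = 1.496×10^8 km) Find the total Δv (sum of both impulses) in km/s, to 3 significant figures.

Δv = 11.0 km/s

In km: r₁ = 10.7 × 1.496×10^8 = 1.60072×10^9 km; r₂ = 1.81 × 1.496×10^8 = 2.70776×10^8 km.
The Hohmann ellipse has a_t = (r₁ + r₂)/2 = 9.35748×10^8 km.
Circular speed at r₁: v₁ = √(μ/r₁) = √(1.327×10^11/1.60072×10^9) = 9.105 km/s.
Transfer-orbit speed at r₁ (vis-viva equation): v_a = √[μ(2/r₁ − 1/a_t)] = 4.898 km/s.
First burn Δv₁ = |v_a − v₁| = 4.207 km/s.
At r₂, v₂ = √(μ/r₂) = 22.138 km/s.
Transfer-orbit speed at r₂: v_p = √[μ(2/r₂ − 1/a_t)] = 28.954 km/s.
Second burn Δv₂ = |v₂ − v_p| = 6.816 km/s.
Δv = Δv₁ + Δv₂ = 4.207 + 6.816 = 11.02 km/s.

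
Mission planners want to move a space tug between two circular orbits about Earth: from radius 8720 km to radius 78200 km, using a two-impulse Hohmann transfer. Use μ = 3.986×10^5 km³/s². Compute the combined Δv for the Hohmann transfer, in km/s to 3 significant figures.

Semi-major axis of the transfer orbit: a_t = (8720 + 78200)/2 = 43460 km.
At r₁ the circular-orbit speed is v₁ = √(μ/r₁) = 6.7610 km/s.
Transfer-orbit speed at r₁ (vis-viva equation): v_p = √[μ(2/r₁ − 1/a_t)] = 9.0692 km/s.
First burn Δv₁ = |v_p − v₁| = 2.3082 km/s.
At r₂, v₂ = √(μ/r₂) = 2.2577 km/s.
Transfer-orbit speed at r₂: v_a = √[μ(2/r₂ − 1/a_t)] = 1.0113 km/s.
Second burn Δv₂ = |v₂ − v_a| = 1.2464 km/s.
Δv = Δv₁ + Δv₂ = 2.3082 + 1.2464 = 3.555 km/s.

Δv = 3.55 km/s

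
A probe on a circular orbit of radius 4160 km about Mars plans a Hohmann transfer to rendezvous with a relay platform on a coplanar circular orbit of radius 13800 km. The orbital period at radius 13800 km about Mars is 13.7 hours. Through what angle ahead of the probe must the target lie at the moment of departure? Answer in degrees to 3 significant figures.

φ = 85.5°

From Kepler's third law T² = 4π²r³/μ at r = 13800 km, T = 13.7 hours = 13.7 × 3600 s = 49320 s: μ = 4π²r³/T² = 42653.1 km³/s².
Transfer-ellipse semi-major axis a_t = (r₁ + r₂)/2 = (4160 + 13800)/2 = 8980 km.
Transfer time t = π√(a_t³/μ) = 12944.6 s.
Target angular speed ω₂ = √(μ/r₂³) = 1.27396×10^-4 rad/s.
Angle swept by the target during transfer: ω₂·t = 1.6491 rad = 94.49°.
The probe traverses 180° on the transfer ellipse, so the target must lead by 180° − 94.49° = 85.5°.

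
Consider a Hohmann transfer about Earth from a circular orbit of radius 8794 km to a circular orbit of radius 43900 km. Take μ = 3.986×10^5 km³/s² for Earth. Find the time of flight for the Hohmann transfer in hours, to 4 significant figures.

Transfer-ellipse semi-major axis a_t = (r₁ + r₂)/2 = (8794 + 43900)/2 = 26347 km.
Half the transfer-orbit period gives t = π√(a_t³/μ) = 21280 s.
Converting: 21280 s ÷ 3600 s/hour = 5.911 hours.

t = 5.911 hours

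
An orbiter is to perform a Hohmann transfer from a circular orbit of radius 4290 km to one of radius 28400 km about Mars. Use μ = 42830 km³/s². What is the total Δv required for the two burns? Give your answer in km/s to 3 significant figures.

Transfer-ellipse semi-major axis a_t = (r₁ + r₂)/2 = (4290 + 28400)/2 = 16345 km.
Circular speed at r₁: v₁ = √(μ/r₁) = √(42830/4290) = 3.160 km/s.
Transfer-orbit speed at r₁ (v² = μ(2/r − 1/a)): v_p = √[μ(2/r₁ − 1/a_t)] = 4.165 km/s.
First burn Δv₁ = |v_p − v₁| = 1.005 km/s.
Circular speed at r₂: v₂ = √(μ/r₂) = 1.228 km/s.
Transfer-orbit speed at r₂: v_a = √[μ(2/r₂ − 1/a_t)] = 0.6291 km/s.
Second burn Δv₂ = |v₂ − v_a| = 0.5989 km/s.
Δv = Δv₁ + Δv₂ = 1.005 + 0.5989 = 1.604 km/s.

Δv = 1.60 km/s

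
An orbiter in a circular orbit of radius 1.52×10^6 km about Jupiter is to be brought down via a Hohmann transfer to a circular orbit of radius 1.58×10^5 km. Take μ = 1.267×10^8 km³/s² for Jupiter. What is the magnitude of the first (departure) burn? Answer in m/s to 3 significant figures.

Transfer-ellipse semi-major axis a_t = (r₁ + r₂)/2 = (1.520×10^6 + 1.580×10^5)/2 = 8.390×10^5 km.
On the circular orbit at r = 1.520×10^6 km, v_c = √(μ/r) = 9.130 km/s.
Vis-viva on the transfer ellipse at r = 1.520×10^6 km gives v_t = √[μ(2/r − 1/a_t)] = 3.962 km/s.
Δv₁ = |v_t − v_c| = |3.962 − 9.130| = 5.168 km/s.

Δv₁ = 5170 m/s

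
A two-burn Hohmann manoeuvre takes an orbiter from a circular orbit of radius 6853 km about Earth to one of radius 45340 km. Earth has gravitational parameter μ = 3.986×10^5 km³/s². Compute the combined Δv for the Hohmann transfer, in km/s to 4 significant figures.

Semi-major axis of the transfer orbit: a_t = (6853 + 45340)/2 = 26096.5 km.
Circular speed at r₁: v₁ = √(μ/r₁) = √(3.986×10^5/6853) = 7.6266 km/s.
Transfer-orbit speed at r₁ (vis-viva): v_p = √[μ(2/r₁ − 1/a_t)] = 10.053 km/s.
First burn Δv₁ = |v_p − v₁| = 2.426 km/s.
Circular speed at r₂: v₂ = √(μ/r₂) = 2.965 km/s.
Transfer-orbit speed at r₂: v_a = √[μ(2/r₂ − 1/a_t)] = 1.519 km/s.
Second burn Δv₂ = |v₂ − v_a| = 1.446 km/s.
Total Δv = Δv₁ + Δv₂ = 3.872 km/s.

Δv = 3.872 km/s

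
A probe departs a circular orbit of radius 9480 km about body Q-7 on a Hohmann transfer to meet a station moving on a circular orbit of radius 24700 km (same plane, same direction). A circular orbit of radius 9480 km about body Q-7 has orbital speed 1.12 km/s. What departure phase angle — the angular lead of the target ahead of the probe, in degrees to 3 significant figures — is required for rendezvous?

φ = 76.4°

From the circular-orbit relation v² = μ/r at r = 9480 km: μ = v²r = (1.12)² × 9480 = 11891.7 km³/s².
Transfer-ellipse semi-major axis a_t = (r₁ + r₂)/2 = (9480 + 24700)/2 = 17090 km.
Transfer time t = π√(a_t³/μ) = 64360 s.
The target's mean motion on its circular orbit is ω₂ = √(μ/r₂³) = 2.809×10^-5 rad/s.
Angle swept by the target during transfer: ω₂·t = 1.808 rad = 103.6°.
The probe traverses 180° on the transfer ellipse, so the target must lead by 180° − 103.6° = 76.4°.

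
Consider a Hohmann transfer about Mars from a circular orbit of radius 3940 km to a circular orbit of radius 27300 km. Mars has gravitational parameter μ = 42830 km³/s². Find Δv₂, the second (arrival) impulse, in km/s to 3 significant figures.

Δv₂ = 0.623 km/s

Transfer-ellipse semi-major axis a_t = (r₁ + r₂)/2 = (3940 + 27300)/2 = 15620 km.
Circular speed at r = 27300 km: v_c = √(μ/r) = 1.25254 km/s.
Transfer-orbit speed at the same r (vis-viva, a = a_t): v_t = √[μ(2/r − 1/a_t)] = 0.629072 km/s.
Δv₂ = |v_t − v_c| = |0.629072 − 1.25254| = 0.6235 km/s.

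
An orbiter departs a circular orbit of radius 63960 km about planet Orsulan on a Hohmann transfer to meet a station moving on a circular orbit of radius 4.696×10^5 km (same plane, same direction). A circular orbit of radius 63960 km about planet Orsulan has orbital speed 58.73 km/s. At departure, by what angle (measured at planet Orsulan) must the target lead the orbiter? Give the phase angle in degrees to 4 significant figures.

φ = 102.9°

From the circular-orbit relation v² = μ/r at r = 63960 km: μ = v²r = (58.73)² × 63960 = 2.20612×10^8 km³/s².
Transfer-ellipse semi-major axis a_t = (r₁ + r₂)/2 = (63960 + 4.696×10^5)/2 = 2.6678×10^5 km.
The half-period of the transfer ellipse is t = π√(a_t³/μ) = 29145 s.
Target angular speed ω₂ = √(μ/r₂³) = 4.6155×10^-5 rad/s.
Angle swept by the target during transfer: ω₂·t = 1.3452 rad = 77.07°.
The orbiter traverses 180° on the transfer ellipse, so the target must lead by 180° − 77.07° = 102.9°.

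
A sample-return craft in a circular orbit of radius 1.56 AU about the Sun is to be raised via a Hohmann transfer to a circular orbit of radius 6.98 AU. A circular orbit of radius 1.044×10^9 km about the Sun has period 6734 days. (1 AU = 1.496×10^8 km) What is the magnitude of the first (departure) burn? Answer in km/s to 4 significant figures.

From Kepler's third law T² = 4π²r³/μ at r = 1.044×10^9 km, T = 6734 days = 6734 × 86400 s = 5.818176×10^8 s: μ = 4π²r³/T² = 1.32705×10^11 km³/s².
In km: r₁ = 1.56 × 1.496×10^8 = 2.33376×10^8 km; r₂ = 6.98 × 1.496×10^8 = 1.044208×10^9 km.
Transfer-ellipse semi-major axis a_t = (r₁ + r₂)/2 = (2.33376×10^8 + 1.044208×10^9)/2 = 6.38792×10^8 km.
On the circular orbit at r = 2.33376×10^8 km, v_c = √(μ/r) = 23.846 km/s.
Transfer-orbit speed at the same r (vis-viva, a = a_t): v_t = √[μ(2/r − 1/a_t)] = 30.488 km/s.
Δv₁ = |v_t − v_c| = |30.488 − 23.846| = 6.642 km/s.

Δv₁ = 6.642 km/s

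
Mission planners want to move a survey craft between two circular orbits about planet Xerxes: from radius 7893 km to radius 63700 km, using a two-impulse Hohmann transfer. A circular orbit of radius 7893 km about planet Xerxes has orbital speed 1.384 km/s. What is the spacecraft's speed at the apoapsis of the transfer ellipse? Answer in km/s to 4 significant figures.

v = 0.2288 km/s

From the circular-orbit relation v² = μ/r at r = 7893 km: μ = v²r = (1.384)² × 7893 = 15118.7 km³/s².
Semi-major axis of the transfer orbit: a_t = (7893 + 63700)/2 = 35796.5 km.
At apoapsis, r = 63700 km.
Vis-viva: v = √[μ(2/r − 1/a_t)] = √[15118.7 × (2/63700 − 1/35796.5)] = 0.2288 km/s.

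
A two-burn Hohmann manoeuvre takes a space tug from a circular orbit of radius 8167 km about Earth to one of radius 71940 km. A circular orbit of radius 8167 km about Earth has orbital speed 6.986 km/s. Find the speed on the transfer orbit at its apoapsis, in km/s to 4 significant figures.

From the circular-orbit relation v² = μ/r at r = 8167 km: μ = v²r = (6.986)² × 8167 = 3.98584×10^5 km³/s².
The Hohmann ellipse has a_t = (r₁ + r₂)/2 = 40053.5 km.
At apoapsis, r = 71940 km.
From the vis-viva equation, v = √[μ(2/r − 1/a_t)] = 1.063 km/s.

v = 1.063 km/s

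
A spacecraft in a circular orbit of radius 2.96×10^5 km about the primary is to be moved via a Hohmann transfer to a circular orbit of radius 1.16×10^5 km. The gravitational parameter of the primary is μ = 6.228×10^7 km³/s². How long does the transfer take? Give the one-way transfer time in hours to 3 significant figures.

t = 10.3 hours

Transfer-ellipse semi-major axis a_t = (r₁ + r₂)/2 = (2.960×10^5 + 1.160×10^5)/2 = 2.060×10^5 km.
By Kepler's third law the transfer-orbit period is T = 2π√(a_t³/μ), so t = T/2 = 37220 s.
Converting: 37220 s ÷ 3600 s/hour = 10.3 hours.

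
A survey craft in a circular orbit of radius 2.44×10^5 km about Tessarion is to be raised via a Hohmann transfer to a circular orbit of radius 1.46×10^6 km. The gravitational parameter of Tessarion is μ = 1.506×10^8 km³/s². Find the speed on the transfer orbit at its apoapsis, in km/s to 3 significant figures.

Semi-major axis of the transfer orbit: a_t = (2.440×10^5 + 1.460×10^6)/2 = 8.520×10^5 km.
The apoapsis of the transfer ellipse is at r = 1.460×10^6 km.
Applying v² = μ(2/r − 1/a_t): v = 5.435 km/s.

v = 5.44 km/s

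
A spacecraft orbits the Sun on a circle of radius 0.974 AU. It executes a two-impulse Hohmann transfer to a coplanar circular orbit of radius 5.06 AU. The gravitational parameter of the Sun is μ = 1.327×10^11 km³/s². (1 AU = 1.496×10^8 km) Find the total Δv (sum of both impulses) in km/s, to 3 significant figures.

In km: r₁ = 0.974 × 1.496×10^8 = 1.457104×10^8 km; r₂ = 5.06 × 1.496×10^8 = 7.56976×10^8 km.
Transfer-ellipse semi-major axis a_t = (r₁ + r₂)/2 = (1.457104×10^8 + 7.56976×10^8)/2 = 4.513432×10^8 km.
At r₁ the circular-orbit speed is v₁ = √(μ/r₁) = 30.178 km/s.
On the transfer ellipse at r₁, vis-viva equation gives v_p = √[μ(2/r₁ − 1/a_t)] = 39.082 km/s.
First burn Δv₁ = |v_p − v₁| = 8.904 km/s.
At r₂, v₂ = √(μ/r₂) = 13.24 km/s.
Transfer-orbit speed at r₂: v_a = √[μ(2/r₂ − 1/a_t)] = 7.523 km/s.
Second burn Δv₂ = |v₂ − v_a| = 5.717 km/s.
Δv = Δv₁ + Δv₂ = 8.904 + 5.717 = 14.62 km/s.

Δv = 14.6 km/s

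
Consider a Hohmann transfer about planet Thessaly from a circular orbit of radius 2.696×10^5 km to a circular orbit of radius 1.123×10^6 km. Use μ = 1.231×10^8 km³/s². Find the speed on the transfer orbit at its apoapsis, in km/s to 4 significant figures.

v = 6.515 km/s

The Hohmann ellipse has a_t = (r₁ + r₂)/2 = 6.963×10^5 km.
The apoapsis of the transfer ellipse is at r = 1.123×10^6 km.
From the vis-viva equation, v = √[μ(2/r − 1/a_t)] = 6.515 km/s.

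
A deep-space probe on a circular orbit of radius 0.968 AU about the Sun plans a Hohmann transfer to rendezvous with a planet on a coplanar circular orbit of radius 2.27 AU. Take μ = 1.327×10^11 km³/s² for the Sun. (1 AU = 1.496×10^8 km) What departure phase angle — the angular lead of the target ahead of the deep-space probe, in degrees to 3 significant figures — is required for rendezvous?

In km: r₁ = 0.968 × 1.496×10^8 = 1.448128×10^8 km; r₂ = 2.27 × 1.496×10^8 = 3.39592×10^8 km.
Transfer-ellipse semi-major axis a_t = (r₁ + r₂)/2 = (1.448128×10^8 + 3.39592×10^8)/2 = 2.422024×10^8 km.
Transfer time t = π√(a_t³/μ) = 3.251×10^7 s.
The target's mean motion on its circular orbit is ω₂ = √(μ/r₂³) = 5.821×10^-8 rad/s.
Angle swept by the target during transfer: ω₂·t = 1.892 rad = 108.4°.
Arrival is 180° from departure on the ellipse, so φ = 180° − 108.4° = 71.6°.

φ = 71.6°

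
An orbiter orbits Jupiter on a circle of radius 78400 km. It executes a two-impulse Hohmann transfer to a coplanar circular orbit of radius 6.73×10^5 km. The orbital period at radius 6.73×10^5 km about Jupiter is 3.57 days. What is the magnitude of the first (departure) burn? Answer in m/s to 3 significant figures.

Δv₁ = 13600 m/s

From Kepler's third law T² = 4π²r³/μ at r = 6.73×10^5 km, T = 3.57 days = 3.57 × 86400 s = 3.08448×10^5 s: μ = 4π²r³/T² = 1.26486×10^8 km³/s².
Semi-major axis of the transfer orbit: a_t = (78400 + 6.730×10^5)/2 = 3.757×10^5 km.
Circular speed at r = 78400 km: v_c = √(μ/r) = 40.17 km/s.
Transfer-orbit speed at the same r (vis-viva, a = a_t): v_t = √[μ(2/r − 1/a_t)] = 53.76 km/s.
Δv₁ = |v_t − v_c| = |53.76 − 40.17| = 13.59 km/s.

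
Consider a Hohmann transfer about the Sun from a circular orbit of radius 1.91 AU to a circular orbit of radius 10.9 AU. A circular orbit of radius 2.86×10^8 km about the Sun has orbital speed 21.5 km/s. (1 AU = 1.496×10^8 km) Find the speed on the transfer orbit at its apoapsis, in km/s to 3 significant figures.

v = 4.92 km/s

From the circular-orbit relation v² = μ/r at r = 2.86×10^8 km: μ = v²r = (21.5)² × 2.86×10^8 = 1.32204×10^11 km³/s².
In km: r₁ = 1.91 × 1.496×10^8 = 2.85736×10^8 km; r₂ = 10.9 × 1.496×10^8 = 1.63064×10^9 km.
Semi-major axis of the transfer orbit: a_t = (2.85736×10^8 + 1.63064×10^9)/2 = 9.58188×10^8 km.
At apoapsis, r = 1.63064×10^9 km.
Applying v² = μ(2/r − 1/a_t): v = 4.917 km/s.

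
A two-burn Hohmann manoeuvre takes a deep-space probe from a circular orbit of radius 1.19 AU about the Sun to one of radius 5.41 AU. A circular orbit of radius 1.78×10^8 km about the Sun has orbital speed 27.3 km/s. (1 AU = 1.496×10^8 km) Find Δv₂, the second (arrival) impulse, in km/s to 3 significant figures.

From the circular-orbit relation v² = μ/r at r = 1.78×10^8 km: μ = v²r = (27.3)² × 1.78×10^8 = 1.32662×10^11 km³/s².
In km: r₁ = 1.19 × 1.496×10^8 = 1.78024×10^8 km; r₂ = 5.41 × 1.496×10^8 = 8.09336×10^8 km.
The Hohmann ellipse has a_t = (r₁ + r₂)/2 = 4.9368×10^8 km.
Circular speed at r = 8.09336×10^8 km: v_c = √(μ/r) = 12.803 km/s.
Vis-viva on the transfer ellipse at r = 8.09336×10^8 km gives v_t = √[μ(2/r − 1/a_t)] = 7.6882 km/s.
Δv₂ = |v_t − v_c| = |7.6882 − 12.803| = 5.115 km/s.

Δv₂ = 5.11 km/s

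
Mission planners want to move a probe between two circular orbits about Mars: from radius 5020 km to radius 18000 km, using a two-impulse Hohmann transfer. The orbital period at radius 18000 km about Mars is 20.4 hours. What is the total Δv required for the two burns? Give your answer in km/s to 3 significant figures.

Δv = 1.25 km/s

From Kepler's third law T² = 4π²r³/μ at r = 18000 km, T = 20.4 hours = 20.4 × 3600 s = 73440 s: μ = 4π²r³/T² = 42688.6 km³/s².
Semi-major axis of the transfer orbit: a_t = (5020 + 18000)/2 = 11510 km.
Circular speed at r₁: v₁ = √(μ/r₁) = √(42688.6/5020) = 2.9161 km/s.
Transfer-orbit speed at r₁ (vis-viva equation): v_p = √[μ(2/r₁ − 1/a_t)] = 3.6467 km/s.
First burn Δv₁ = |v_p − v₁| = 0.7306 km/s.
Circular speed at r₂: v₂ = √(μ/r₂) = 1.540 km/s.
Transfer-orbit speed at r₂: v_a = √[μ(2/r₂ − 1/a_t)] = 1.017 km/s.
Second burn Δv₂ = |v₂ − v_a| = 0.5230 km/s.
Total Δv = Δv₁ + Δv₂ = 1.254 km/s.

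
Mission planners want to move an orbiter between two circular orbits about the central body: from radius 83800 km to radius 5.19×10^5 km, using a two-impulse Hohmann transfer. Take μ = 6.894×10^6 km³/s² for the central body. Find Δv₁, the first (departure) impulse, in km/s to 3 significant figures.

Δv₁ = 2.83 km/s

The Hohmann ellipse has a_t = (r₁ + r₂)/2 = 3.014×10^5 km.
On the circular orbit at r = 83800 km, v_c = √(μ/r) = 9.0701 km/s.
Vis-viva on the transfer ellipse at r = 83800 km gives v_t = √[μ(2/r − 1/a_t)] = 11.902 km/s.
Δv₁ = |v_t − v_c| = |11.902 − 9.0701| = 2.832 km/s.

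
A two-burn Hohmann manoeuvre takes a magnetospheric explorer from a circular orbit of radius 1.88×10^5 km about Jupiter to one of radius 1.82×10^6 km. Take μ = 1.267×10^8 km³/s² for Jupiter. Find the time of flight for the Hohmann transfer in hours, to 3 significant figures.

t = 78.0 hours

Semi-major axis of the transfer orbit: a_t = (1.880×10^5 + 1.820×10^6)/2 = 1.004×10^6 km.
By Kepler's third law the transfer-orbit period is T = 2π√(a_t³/μ), so t = T/2 = 2.808×10^5 s.
Converting: 2.808×10^5 s ÷ 3600 s/hour = 78.0 hours.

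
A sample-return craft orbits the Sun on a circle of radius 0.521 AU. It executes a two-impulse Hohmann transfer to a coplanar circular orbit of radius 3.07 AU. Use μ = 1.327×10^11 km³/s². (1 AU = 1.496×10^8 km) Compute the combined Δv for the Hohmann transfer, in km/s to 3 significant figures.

Δv = 20.5 km/s

In km: r₁ = 0.521 × 1.496×10^8 = 7.79416×10^7 km; r₂ = 3.07 × 1.496×10^8 = 4.59272×10^8 km.
Transfer-ellipse semi-major axis a_t = (r₁ + r₂)/2 = (7.79416×10^7 + 4.59272×10^8)/2 = 2.686068×10^8 km.
At r₁ the circular-orbit speed is v₁ = √(μ/r₁) = 41.26 km/s.
Transfer-orbit speed at r₁ (vis-viva): v_p = √[μ(2/r₁ − 1/a_t)] = 53.95 km/s.
First burn Δv₁ = |v_p − v₁| = 12.69 km/s.
Circular speed at r₂: v₂ = √(μ/r₂) = 16.998 km/s.
Transfer-orbit speed at r₂: v_a = √[μ(2/r₂ − 1/a_t)] = 9.1564 km/s.
Second burn Δv₂ = |v₂ − v_a| = 7.842 km/s.
Total Δv = Δv₁ + Δv₂ = 20.53 km/s.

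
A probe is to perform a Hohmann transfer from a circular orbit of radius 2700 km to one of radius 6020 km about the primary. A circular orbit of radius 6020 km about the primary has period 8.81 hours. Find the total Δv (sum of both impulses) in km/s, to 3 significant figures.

Δv = 0.566 km/s

From Kepler's third law T² = 4π²r³/μ at r = 6020 km, T = 8.81 hours = 8.81 × 3600 s = 31716 s: μ = 4π²r³/T² = 8562.34 km³/s².
Semi-major axis of the transfer orbit: a_t = (2700 + 6020)/2 = 4360 km.
Circular speed at r₁: v₁ = √(μ/r₁) = √(8562.34/2700) = 1.7808 km/s.
Transfer-orbit speed at r₁ (v² = μ(2/r − 1/a)): v_p = √[μ(2/r₁ − 1/a_t)] = 2.0925 km/s.
First burn Δv₁ = |v_p − v₁| = 0.3117 km/s.
Circular speed at r₂: v₂ = √(μ/r₂) = 1.1926 km/s.
Transfer-orbit speed at r₂: v_a = √[μ(2/r₂ − 1/a_t)] = 0.93850 km/s.
Second burn Δv₂ = |v₂ − v_a| = 0.2541 km/s.
Δv = Δv₁ + Δv₂ = 0.3117 + 0.2541 = 0.5658 km/s.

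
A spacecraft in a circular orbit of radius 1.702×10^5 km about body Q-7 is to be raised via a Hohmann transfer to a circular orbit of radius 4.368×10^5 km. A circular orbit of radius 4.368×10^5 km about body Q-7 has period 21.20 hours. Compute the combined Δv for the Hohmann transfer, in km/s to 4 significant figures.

From Kepler's third law T² = 4π²r³/μ at r = 4.368×10^5 km, T = 21.20 hours = 21.20 × 3600 s = 76320 s: μ = 4π²r³/T² = 5.64847×10^8 km³/s².
Semi-major axis of the transfer orbit: a_t = (1.702×10^5 + 4.368×10^5)/2 = 3.035×10^5 km.
Circular speed at r₁: v₁ = √(μ/r₁) = √(5.64847×10^8/1.702×10^5) = 57.61 km/s.
Transfer-orbit speed at r₁ (vis-viva equation): v_p = √[μ(2/r₁ − 1/a_t)] = 69.11 km/s.
First burn Δv₁ = |v_p − v₁| = 11.50 km/s.
At r₂, v₂ = √(μ/r₂) = 35.960 km/s.
Transfer-orbit speed at r₂: v_a = √[μ(2/r₂ − 1/a_t)] = 26.929 km/s.
Second burn Δv₂ = |v₂ − v_a| = 9.031 km/s.
Total Δv = Δv₁ + Δv₂ = 20.53 km/s.

Δv = 20.53 km/s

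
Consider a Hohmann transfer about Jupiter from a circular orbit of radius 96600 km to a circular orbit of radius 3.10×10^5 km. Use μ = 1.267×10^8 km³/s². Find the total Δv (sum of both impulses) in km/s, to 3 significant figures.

Δv = 14.8 km/s

Semi-major axis of the transfer orbit: a_t = (96600 + 3.100×10^5)/2 = 2.033×10^5 km.
At r₁ the circular-orbit speed is v₁ = √(μ/r₁) = 36.216 km/s.
On the transfer ellipse at r₁, vis-viva equation gives v_p = √[μ(2/r₁ − 1/a_t)] = 44.721 km/s.
First burn Δv₁ = |v_p − v₁| = 8.505 km/s.
Circular speed at r₂: v₂ = √(μ/r₂) = 20.217 km/s.
Transfer-orbit speed at r₂: v_a = √[μ(2/r₂ − 1/a_t)] = 13.936 km/s.
Second burn Δv₂ = |v₂ − v_a| = 6.281 km/s.
Δv = Δv₁ + Δv₂ = 8.505 + 6.281 = 14.79 km/s.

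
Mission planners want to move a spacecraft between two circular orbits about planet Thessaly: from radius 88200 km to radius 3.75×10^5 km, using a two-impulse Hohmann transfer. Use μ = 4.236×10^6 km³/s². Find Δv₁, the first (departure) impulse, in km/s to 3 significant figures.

Transfer-ellipse semi-major axis a_t = (r₁ + r₂)/2 = (88200 + 3.750×10^5)/2 = 2.316×10^5 km.
On the circular orbit at r = 88200 km, v_c = √(μ/r) = 6.930 km/s.
Transfer-orbit speed at the same r (vis-viva, a = a_t): v_t = √[μ(2/r − 1/a_t)] = 8.818 km/s.
Δv₁ = |v_t − v_c| = |8.818 − 6.930| = 1.888 km/s.

Δv₁ = 1.89 km/s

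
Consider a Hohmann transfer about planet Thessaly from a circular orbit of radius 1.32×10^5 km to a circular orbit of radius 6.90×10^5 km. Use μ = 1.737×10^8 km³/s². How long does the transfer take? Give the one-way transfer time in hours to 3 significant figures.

Transfer-ellipse semi-major axis a_t = (r₁ + r₂)/2 = (1.320×10^5 + 6.900×10^5)/2 = 4.110×10^5 km.
Half the transfer-orbit period gives t = π√(a_t³/μ) = 62810 s.
Converting: 62810 s ÷ 3600 s/hour = 17.4 hours.

t = 17.4 hours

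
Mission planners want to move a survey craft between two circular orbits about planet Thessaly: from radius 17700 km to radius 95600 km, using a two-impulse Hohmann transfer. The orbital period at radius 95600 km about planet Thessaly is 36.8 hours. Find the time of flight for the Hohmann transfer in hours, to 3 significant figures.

t = 8.39 hours

From Kepler's third law T² = 4π²r³/μ at r = 95600 km, T = 36.8 hours = 36.8 × 3600 s = 1.3248×10^5 s: μ = 4π²r³/T² = 1.96532×10^6 km³/s².
The Hohmann ellipse has a_t = (r₁ + r₂)/2 = 56650 km.
Half the transfer-orbit period gives t = π√(a_t³/μ) = 30220 s.
Converting: 30220 s ÷ 3600 s/hour = 8.39 hours.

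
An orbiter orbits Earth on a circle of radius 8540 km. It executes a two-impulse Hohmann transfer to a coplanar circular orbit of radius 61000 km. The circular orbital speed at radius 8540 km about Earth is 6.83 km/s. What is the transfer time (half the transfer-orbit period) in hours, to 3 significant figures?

t = 8.96 hours

From the circular-orbit relation v² = μ/r at r = 8540 km: μ = v²r = (6.83)² × 8540 = 3.98382×10^5 km³/s².
The Hohmann ellipse has a_t = (r₁ + r₂)/2 = 34770 km.
By Kepler's third law the transfer-orbit period is T = 2π√(a_t³/μ), so t = T/2 = 32270 s.
Converting: 32270 s ÷ 3600 s/hour = 8.96 hours.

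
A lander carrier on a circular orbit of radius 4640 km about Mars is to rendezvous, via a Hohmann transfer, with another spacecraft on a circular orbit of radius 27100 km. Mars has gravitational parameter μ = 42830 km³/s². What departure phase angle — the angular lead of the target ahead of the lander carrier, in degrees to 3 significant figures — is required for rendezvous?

φ = 99.3°

Semi-major axis of the transfer orbit: a_t = (4640 + 27100)/2 = 15870 km.
Transfer time t = π√(a_t³/μ) = 30348.8 s.
The target's mean motion on its circular orbit is ω₂ = √(μ/r₂³) = 4.63895×10^-5 rad/s.
Angle swept by the target during transfer: ω₂·t = 1.407866 rad = 80.66°.
Arrival is 180° from departure on the ellipse, so φ = 180° − 80.66° = 99.3°.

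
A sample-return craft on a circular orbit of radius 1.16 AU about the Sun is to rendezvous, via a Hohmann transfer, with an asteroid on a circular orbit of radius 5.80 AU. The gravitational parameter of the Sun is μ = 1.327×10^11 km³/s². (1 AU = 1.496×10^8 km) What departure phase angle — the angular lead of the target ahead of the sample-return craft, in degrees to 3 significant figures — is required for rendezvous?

In km: r₁ = 1.16 × 1.496×10^8 = 1.73536×10^8 km; r₂ = 5.80 × 1.496×10^8 = 8.6768×10^8 km.
The Hohmann ellipse has a_t = (r₁ + r₂)/2 = 5.20608×10^8 km.
Transfer time t = π√(a_t³/μ) = 1.0244×10^8 s.
Target angular speed ω₂ = √(μ/r₂³) = 1.4253×10^-8 rad/s.
Angle swept by the target during transfer: ω₂·t = 1.4601 rad = 83.66°.
The sample-return craft traverses 180° on the transfer ellipse, so the target must lead by 180° − 83.66° = 96.3°.

φ = 96.3°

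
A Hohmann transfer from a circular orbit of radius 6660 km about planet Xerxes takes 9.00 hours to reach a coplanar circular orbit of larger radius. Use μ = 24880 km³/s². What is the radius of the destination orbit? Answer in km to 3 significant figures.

Transfer time t = 9.00 hours = 32400 s, and t = π√(a_t³/μ).
So a_t = (μ t²/π²)^(1/3) = (24880 × (32400)² / π²)^(1/3) = 13832 km.
Since a_t = (r₁ + r₂)/2, r₂ = 2a_t − r₁ = 2×13832 − 6660 = 21004 km.

r₂ = 21000 km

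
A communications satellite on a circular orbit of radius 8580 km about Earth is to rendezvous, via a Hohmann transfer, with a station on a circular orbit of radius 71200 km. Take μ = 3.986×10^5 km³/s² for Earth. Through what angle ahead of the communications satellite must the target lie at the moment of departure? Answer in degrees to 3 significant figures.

The Hohmann ellipse has a_t = (r₁ + r₂)/2 = 39890 km.
Transfer time t = π√(a_t³/μ) = 39644 s.
The target's mean motion on its circular orbit is ω₂ = √(μ/r₂³) = 3.3231×10^-5 rad/s.
Angle swept by the target during transfer: ω₂·t = 1.3174 rad = 75.48°.
Arrival is 180° from departure on the ellipse, so φ = 180° − 75.48° = 105°.

φ = 105°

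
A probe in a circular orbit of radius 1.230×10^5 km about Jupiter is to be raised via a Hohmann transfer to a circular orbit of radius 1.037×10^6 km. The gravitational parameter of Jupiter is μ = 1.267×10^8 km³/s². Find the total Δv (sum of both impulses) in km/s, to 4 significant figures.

Transfer-ellipse semi-major axis a_t = (r₁ + r₂)/2 = (1.230×10^5 + 1.037×10^6)/2 = 5.800×10^5 km.
Circular speed at r₁: v₁ = √(μ/r₁) = √(1.267×10^8/1.230×10^5) = 32.095 km/s.
Transfer-orbit speed at r₁ (v² = μ(2/r − 1/a)): v_p = √[μ(2/r₁ − 1/a_t)] = 42.915 km/s.
First burn Δv₁ = |v_p − v₁| = 10.82 km/s.
Circular speed at r₂: v₂ = √(μ/r₂) = 11.053 km/s.
Transfer-orbit speed at r₂: v_a = √[μ(2/r₂ − 1/a_t)] = 5.0902 km/s.
Second burn Δv₂ = |v₂ − v_a| = 5.963 km/s.
Δv = Δv₁ + Δv₂ = 10.82 + 5.963 = 16.78 km/s.

Δv = 16.78 km/s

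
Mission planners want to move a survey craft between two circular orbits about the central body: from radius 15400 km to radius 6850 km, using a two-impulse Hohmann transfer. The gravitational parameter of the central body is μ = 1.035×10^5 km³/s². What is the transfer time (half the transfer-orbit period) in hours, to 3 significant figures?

t = 3.18 hours

Semi-major axis of the transfer orbit: a_t = (15400 + 6850)/2 = 11125 km.
Transfer time t = π√(a_t³/μ) = π√((11125)³ / 1.035×10^5) = 11460 s.
Converting: 11460 s ÷ 3600 s/hour = 3.18 hours.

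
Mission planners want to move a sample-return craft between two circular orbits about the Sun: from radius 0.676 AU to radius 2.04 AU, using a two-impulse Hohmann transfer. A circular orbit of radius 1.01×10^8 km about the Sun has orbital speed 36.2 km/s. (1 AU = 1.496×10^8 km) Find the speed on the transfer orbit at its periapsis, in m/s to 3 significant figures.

v = 44300 m/s

From the circular-orbit relation v² = μ/r at r = 1.01×10^8 km: μ = v²r = (36.2)² × 1.01×10^8 = 1.32354×10^11 km³/s².
In km: r₁ = 0.676 × 1.496×10^8 = 1.011296×10^8 km; r₂ = 2.04 × 1.496×10^8 = 3.05184×10^8 km.
Semi-major axis of the transfer orbit: a_t = (1.011296×10^8 + 3.05184×10^8)/2 = 2.031568×10^8 km.
The periapsis of the transfer ellipse is at r = 1.011296×10^8 km.
Applying v² = μ(2/r − 1/a_t): v = 44.34 km/s.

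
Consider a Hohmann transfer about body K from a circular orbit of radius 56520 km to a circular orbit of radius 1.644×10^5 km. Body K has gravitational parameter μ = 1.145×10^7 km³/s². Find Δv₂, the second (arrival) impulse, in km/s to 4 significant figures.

Δv₂ = 2.376 km/s

Semi-major axis of the transfer orbit: a_t = (56520 + 1.644×10^5)/2 = 1.1046×10^5 km.
Circular speed at r = 1.644×10^5 km: v_c = √(μ/r) = 8.3455 km/s.
Vis-viva on the transfer ellipse at r = 1.644×10^5 km gives v_t = √[μ(2/r − 1/a_t)] = 5.9697 km/s.
Δv₂ = |v_t − v_c| = |5.9697 − 8.3455| = 2.376 km/s.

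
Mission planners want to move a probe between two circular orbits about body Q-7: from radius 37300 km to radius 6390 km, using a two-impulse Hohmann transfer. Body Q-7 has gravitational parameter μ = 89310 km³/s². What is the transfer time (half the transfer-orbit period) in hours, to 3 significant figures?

Semi-major axis of the transfer orbit: a_t = (37300 + 6390)/2 = 21845 km.
By Kepler's third law the transfer-orbit period is T = 2π√(a_t³/μ), so t = T/2 = 33940 s.
Converting: 33940 s ÷ 3600 s/hour = 9.43 hours.

t = 9.43 hours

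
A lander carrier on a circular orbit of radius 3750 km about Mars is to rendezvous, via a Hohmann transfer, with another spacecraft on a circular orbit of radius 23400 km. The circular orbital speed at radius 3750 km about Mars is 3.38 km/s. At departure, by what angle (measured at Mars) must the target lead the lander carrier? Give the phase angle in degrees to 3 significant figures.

From the circular-orbit relation v² = μ/r at r = 3750 km: μ = v²r = (3.38)² × 3750 = 42841.5 km³/s².
The Hohmann ellipse has a_t = (r₁ + r₂)/2 = 13575 km.
The half-period of the transfer ellipse is t = π√(a_t³/μ) = 24006.4 s.
The target's mean motion on its circular orbit is ω₂ = √(μ/r₂³) = 5.78241×10^-5 rad/s.
Angle swept by the target during transfer: ω₂·t = 1.38815 rad = 79.54°.
The lander carrier traverses 180° on the transfer ellipse, so the target must lead by 180° − 79.54° = 100°.

φ = 100°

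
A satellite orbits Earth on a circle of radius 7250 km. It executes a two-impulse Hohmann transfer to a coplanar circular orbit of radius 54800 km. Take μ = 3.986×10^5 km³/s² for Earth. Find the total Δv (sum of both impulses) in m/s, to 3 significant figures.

Δv = 3830 m/s

Semi-major axis of the transfer orbit: a_t = (7250 + 54800)/2 = 31025 km.
Circular speed at r₁: v₁ = √(μ/r₁) = √(3.986×10^5/7250) = 7.4148 km/s.
On the transfer ellipse at r₁, v² = μ(2/r − 1/a) gives v_p = √[μ(2/r₁ − 1/a_t)] = 9.8545 km/s.
First burn Δv₁ = |v_p − v₁| = 2.440 km/s.
Circular speed at r₂: v₂ = √(μ/r₂) = 2.697 km/s.
Transfer-orbit speed at r₂: v_a = √[μ(2/r₂ − 1/a_t)] = 1.304 km/s.
Second burn Δv₂ = |v₂ − v_a| = 1.393 km/s.
Total Δv = Δv₁ + Δv₂ = 3.833 km/s.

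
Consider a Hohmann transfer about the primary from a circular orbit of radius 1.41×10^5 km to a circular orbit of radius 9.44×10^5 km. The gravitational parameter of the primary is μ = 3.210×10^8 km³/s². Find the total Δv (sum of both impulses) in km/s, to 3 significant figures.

The Hohmann ellipse has a_t = (r₁ + r₂)/2 = 5.425×10^5 km.
At r₁ the circular-orbit speed is v₁ = √(μ/r₁) = 47.71 km/s.
Transfer-orbit speed at r₁ (v² = μ(2/r − 1/a)): v_p = √[μ(2/r₁ − 1/a_t)] = 62.94 km/s.
First burn Δv₁ = |v_p − v₁| = 15.23 km/s.
Circular speed at r₂: v₂ = √(μ/r₂) = 18.44 km/s.
Transfer-orbit speed at r₂: v_a = √[μ(2/r₂ − 1/a_t)] = 9.401 km/s.
Second burn Δv₂ = |v₂ − v_a| = 9.039 km/s.
Total Δv = Δv₁ + Δv₂ = 24.27 km/s.

Δv = 24.3 km/s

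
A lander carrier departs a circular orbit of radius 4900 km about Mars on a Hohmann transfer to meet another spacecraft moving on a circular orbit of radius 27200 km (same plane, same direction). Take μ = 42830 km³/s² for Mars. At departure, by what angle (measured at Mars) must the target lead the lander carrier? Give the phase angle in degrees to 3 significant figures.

φ = 98.4°

Transfer-ellipse semi-major axis a_t = (r₁ + r₂)/2 = (4900 + 27200)/2 = 16050 km.
The half-period of the transfer ellipse is t = π√(a_t³/μ) = 30870 s.
Target angular speed ω₂ = √(μ/r₂³) = 4.613×10^-5 rad/s.
Angle swept by the target during transfer: ω₂·t = 1.424 rad = 81.59°.
Arrival is 180° from departure on the ellipse, so φ = 180° − 81.59° = 98.4°.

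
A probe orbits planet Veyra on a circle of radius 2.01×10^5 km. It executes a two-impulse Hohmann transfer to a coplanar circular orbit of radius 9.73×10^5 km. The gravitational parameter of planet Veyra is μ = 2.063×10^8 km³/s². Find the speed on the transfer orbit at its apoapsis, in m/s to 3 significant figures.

Semi-major axis of the transfer orbit: a_t = (2.010×10^5 + 9.730×10^5)/2 = 5.870×10^5 km.
The apoapsis of the transfer ellipse is at r = 9.730×10^5 km.
From the vis-viva equation, v = √[μ(2/r − 1/a_t)] = 8.521 km/s.

v = 8520 m/s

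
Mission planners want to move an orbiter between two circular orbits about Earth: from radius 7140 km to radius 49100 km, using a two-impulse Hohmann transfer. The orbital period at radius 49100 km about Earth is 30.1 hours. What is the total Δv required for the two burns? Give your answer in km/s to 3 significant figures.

From Kepler's third law T² = 4π²r³/μ at r = 49100 km, T = 30.1 hours = 30.1 × 3600 s = 1.0836×10^5 s: μ = 4π²r³/T² = 3.97985×10^5 km³/s².
The Hohmann ellipse has a_t = (r₁ + r₂)/2 = 28120 km.
At r₁ the circular-orbit speed is v₁ = √(μ/r₁) = 7.4659 km/s.
Transfer-orbit speed at r₁ (v² = μ(2/r − 1/a)): v_p = √[μ(2/r₁ − 1/a_t)] = 9.8655 km/s.
First burn Δv₁ = |v_p − v₁| = 2.400 km/s.
Circular speed at r₂: v₂ = √(μ/r₂) = 2.847 km/s.
Transfer-orbit speed at r₂: v_a = √[μ(2/r₂ − 1/a_t)] = 1.435 km/s.
Second burn Δv₂ = |v₂ − v_a| = 1.412 km/s.
Total Δv = Δv₁ + Δv₂ = 3.812 km/s.

Δv = 3.81 km/s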